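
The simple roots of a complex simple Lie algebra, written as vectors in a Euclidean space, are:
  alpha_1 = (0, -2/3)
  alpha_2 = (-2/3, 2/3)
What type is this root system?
type B_2

Compute the Cartan integers a_ij = 2(alpha_i, alpha_j)/(alpha_j, alpha_j); the resulting 2x2 Cartan matrix is
[[2, -1], [-2, 2]].
The roots have two lengths (squared-length ratio 2:1); the short ones are alpha_{1}. The associated Dynkin diagram is a chain of 2 nodes with a double edge at one end; the terminal node there is the unique short simple root (B_2), so the type is B_2 (the algebra so(5)).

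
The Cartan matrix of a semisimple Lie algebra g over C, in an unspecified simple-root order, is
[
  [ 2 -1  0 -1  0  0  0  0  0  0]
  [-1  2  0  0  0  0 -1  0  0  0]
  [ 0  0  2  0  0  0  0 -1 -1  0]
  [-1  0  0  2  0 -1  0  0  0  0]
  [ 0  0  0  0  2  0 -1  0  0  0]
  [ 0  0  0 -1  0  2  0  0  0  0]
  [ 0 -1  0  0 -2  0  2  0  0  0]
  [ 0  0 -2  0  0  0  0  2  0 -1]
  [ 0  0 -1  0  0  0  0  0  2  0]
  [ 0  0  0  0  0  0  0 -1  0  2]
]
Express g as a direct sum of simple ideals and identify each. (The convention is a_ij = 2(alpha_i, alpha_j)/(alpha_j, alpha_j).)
B_6 (so(13)) + F_4

The diagram associated to this matrix has two connected components: the simple roots {alpha_1, alpha_2, alpha_4, alpha_5, alpha_6, alpha_7} form a chain of 6 nodes with a double edge at one end; the terminal node there is the unique short simple root (B_6), and {alpha_3, alpha_8, alpha_9, alpha_10} form a chain of 4 nodes with a double edge between the middle two (F_4). A semisimple Lie algebra decomposes uniquely as the direct sum of simple ideals, one per connected component of its Dynkin diagram, so g ≅ B_6 ⊕ F_4 (dimension 78 + 52 = 130).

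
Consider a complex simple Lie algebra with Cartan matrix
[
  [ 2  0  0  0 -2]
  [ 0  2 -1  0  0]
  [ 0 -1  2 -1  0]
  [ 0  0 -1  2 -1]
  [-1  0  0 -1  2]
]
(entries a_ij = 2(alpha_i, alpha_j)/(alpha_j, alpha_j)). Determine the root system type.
C5

The matrix has rank 5 with 2's on the diagonal. Reading the off-diagonal entries as Dynkin edges (a single edge where a_ij = a_ji = -1; a double or triple edge where a_ij * a_ji = 2 or 3), the diagram is a chain of 5 nodes with a double edge at one end; the terminal node there is the unique long simple root (C_5). One simple-root ordering that puts it in standard form is (alpha_2, alpha_3, alpha_4, alpha_5, alpha_1). So the algebra is type C_5, i.e. sp(10).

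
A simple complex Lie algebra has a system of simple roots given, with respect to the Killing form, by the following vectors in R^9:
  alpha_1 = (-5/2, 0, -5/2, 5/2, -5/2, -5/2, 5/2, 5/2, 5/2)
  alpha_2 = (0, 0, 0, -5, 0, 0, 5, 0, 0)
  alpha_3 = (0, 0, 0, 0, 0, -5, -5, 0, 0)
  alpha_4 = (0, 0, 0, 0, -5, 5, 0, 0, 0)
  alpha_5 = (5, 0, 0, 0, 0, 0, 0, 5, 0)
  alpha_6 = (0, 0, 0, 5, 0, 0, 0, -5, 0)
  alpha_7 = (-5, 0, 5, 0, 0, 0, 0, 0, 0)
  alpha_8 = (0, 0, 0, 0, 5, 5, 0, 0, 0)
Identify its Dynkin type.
E8

Compute the Cartan integers a_ij = 2(alpha_i, alpha_j)/(alpha_j, alpha_j); the resulting 8x8 Cartan matrix is
[[2, 0, 0, 0, 0, 0, 0, -1], [0, 2, -1, 0, 0, -1, 0, 0], [0, -1, 2, -1, 0, 0, 0, -1], [0, 0, -1, 2, 0, 0, 0, 0], [0, 0, 0, 0, 2, -1, -1, 0], [0, -1, 0, 0, -1, 2, 0, 0], [0, 0, 0, 0, -1, 0, 2, 0], [-1, 0, -1, 0, 0, 0, 0, 2]].
All simple roots have the same length, so the diagram is simply laced. The associated Dynkin diagram is a chain of 7 nodes with one extra node attached to the third node from one end (E_8), so the type is E_8.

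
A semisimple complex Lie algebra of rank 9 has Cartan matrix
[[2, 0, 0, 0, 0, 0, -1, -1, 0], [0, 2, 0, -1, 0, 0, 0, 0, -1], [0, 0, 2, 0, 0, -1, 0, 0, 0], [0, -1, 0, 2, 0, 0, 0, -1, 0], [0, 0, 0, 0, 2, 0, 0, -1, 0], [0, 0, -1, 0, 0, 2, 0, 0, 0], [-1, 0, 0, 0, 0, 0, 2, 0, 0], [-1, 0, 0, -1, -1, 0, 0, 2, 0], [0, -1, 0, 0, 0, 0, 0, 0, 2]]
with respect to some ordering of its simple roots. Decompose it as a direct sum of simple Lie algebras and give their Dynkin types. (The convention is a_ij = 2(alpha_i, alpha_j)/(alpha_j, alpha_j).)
type A_2 ⊕ type E_7

The diagram associated to this matrix has two connected components: the simple roots {alpha_3, alpha_6} form a chain of 2 nodes with single edges (A_2), and {alpha_1, alpha_2, alpha_4, alpha_5, alpha_7, alpha_8, alpha_9} form a chain of 6 nodes with one extra node attached to the third node from one end (E_7). A semisimple Lie algebra decomposes uniquely as the direct sum of simple ideals, one per connected component of its Dynkin diagram, so g ≅ A_2 ⊕ E_7 (dimension 8 + 133 = 141).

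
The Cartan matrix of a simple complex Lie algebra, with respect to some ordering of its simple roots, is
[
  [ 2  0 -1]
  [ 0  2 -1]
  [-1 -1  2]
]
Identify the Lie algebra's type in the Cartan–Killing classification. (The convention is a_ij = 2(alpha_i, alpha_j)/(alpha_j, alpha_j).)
The matrix has rank 3 with 2's on the diagonal. Reading the off-diagonal entries as Dynkin edges (a single edge where a_ij = a_ji = -1; a double or triple edge where a_ij * a_ji = 2 or 3), the diagram is a chain of 3 nodes with single edges (A_3). One simple-root ordering that puts it in standard form is (alpha_1, alpha_3, alpha_2). So the algebra is type A_3, i.e. sl(4).

A_3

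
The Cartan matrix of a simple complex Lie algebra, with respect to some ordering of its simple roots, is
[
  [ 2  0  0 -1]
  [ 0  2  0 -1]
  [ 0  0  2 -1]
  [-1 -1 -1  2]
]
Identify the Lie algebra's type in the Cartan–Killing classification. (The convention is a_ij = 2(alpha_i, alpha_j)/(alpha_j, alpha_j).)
The matrix has rank 4 with 2's on the diagonal. Reading the off-diagonal entries as Dynkin edges (a single edge where a_ij = a_ji = -1; a double or triple edge where a_ij * a_ji = 2 or 3), the diagram is a chain of 2 nodes with a fork of two nodes at one end (D_4). One simple-root ordering that puts it in standard form is (alpha_1, alpha_4, alpha_3, alpha_2). So the algebra is type D_4, i.e. so(8).

D4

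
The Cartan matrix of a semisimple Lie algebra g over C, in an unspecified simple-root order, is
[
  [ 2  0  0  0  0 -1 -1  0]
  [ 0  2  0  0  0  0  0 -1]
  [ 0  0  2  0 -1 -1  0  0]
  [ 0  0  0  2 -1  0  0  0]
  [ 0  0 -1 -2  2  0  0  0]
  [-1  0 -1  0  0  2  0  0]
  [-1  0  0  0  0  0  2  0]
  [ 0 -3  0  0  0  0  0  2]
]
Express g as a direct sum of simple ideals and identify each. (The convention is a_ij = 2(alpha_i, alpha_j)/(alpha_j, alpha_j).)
B6 ⊕ G2

The diagram associated to this matrix has two connected components: the simple roots {alpha_1, alpha_3, alpha_4, alpha_5, alpha_6, alpha_7} form a chain of 6 nodes with a double edge at one end; the terminal node there is the unique short simple root (B_6), and {alpha_2, alpha_8} form two nodes joined by a triple edge (G_2). A semisimple Lie algebra decomposes uniquely as the direct sum of simple ideals, one per connected component of its Dynkin diagram, so g ≅ B_6 ⊕ G_2 (dimension 78 + 14 = 92).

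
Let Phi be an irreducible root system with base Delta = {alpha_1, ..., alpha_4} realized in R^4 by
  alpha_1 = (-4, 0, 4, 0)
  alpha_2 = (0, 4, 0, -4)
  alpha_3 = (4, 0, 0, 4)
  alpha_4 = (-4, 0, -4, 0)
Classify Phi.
Compute the Cartan integers a_ij = 2(alpha_i, alpha_j)/(alpha_j, alpha_j); the resulting 4x4 Cartan matrix is
[[2, 0, -1, 0], [0, 2, -1, 0], [-1, -1, 2, -1], [0, 0, -1, 2]].
All simple roots have the same length, so the diagram is simply laced. The associated Dynkin diagram is a chain of 2 nodes with a fork of two nodes at one end (D_4), so the type is D_4 (the algebra so(8)).

D_4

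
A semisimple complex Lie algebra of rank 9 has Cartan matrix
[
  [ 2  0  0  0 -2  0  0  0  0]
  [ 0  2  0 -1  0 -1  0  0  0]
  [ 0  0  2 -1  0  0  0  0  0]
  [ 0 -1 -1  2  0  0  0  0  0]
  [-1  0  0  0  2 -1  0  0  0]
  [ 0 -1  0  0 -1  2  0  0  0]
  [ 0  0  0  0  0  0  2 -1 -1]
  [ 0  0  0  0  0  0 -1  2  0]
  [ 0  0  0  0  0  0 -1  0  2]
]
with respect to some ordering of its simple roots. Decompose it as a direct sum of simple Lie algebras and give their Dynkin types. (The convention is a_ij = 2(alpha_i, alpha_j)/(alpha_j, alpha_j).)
The diagram associated to this matrix has two connected components: the simple roots {alpha_7, alpha_8, alpha_9} form a chain of 3 nodes with single edges (A_3), and {alpha_1, alpha_2, alpha_3, alpha_4, alpha_5, alpha_6} form a chain of 6 nodes with a double edge at one end; the terminal node there is the unique long simple root (C_6). A semisimple Lie algebra decomposes uniquely as the direct sum of simple ideals, one per connected component of its Dynkin diagram, so g ≅ A_3 ⊕ C_6 (dimension 15 + 78 = 93).

A3 ⊕ C6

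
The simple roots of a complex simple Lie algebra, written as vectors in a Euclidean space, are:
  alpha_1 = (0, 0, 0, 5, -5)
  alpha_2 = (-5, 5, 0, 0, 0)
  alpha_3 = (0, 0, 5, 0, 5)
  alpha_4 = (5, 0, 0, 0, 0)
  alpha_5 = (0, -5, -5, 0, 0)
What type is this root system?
Compute the Cartan integers a_ij = 2(alpha_i, alpha_j)/(alpha_j, alpha_j); the resulting 5x5 Cartan matrix is
[[2, 0, -1, 0, 0], [0, 2, 0, -2, -1], [-1, 0, 2, 0, -1], [0, -1, 0, 2, 0], [0, -1, -1, 0, 2]].
The roots have two lengths (squared-length ratio 2:1); the short ones are alpha_{4}. The associated Dynkin diagram is a chain of 5 nodes with a double edge at one end; the terminal node there is the unique short simple root (B_5), so the type is B_5 (the algebra so(11)).

type B_5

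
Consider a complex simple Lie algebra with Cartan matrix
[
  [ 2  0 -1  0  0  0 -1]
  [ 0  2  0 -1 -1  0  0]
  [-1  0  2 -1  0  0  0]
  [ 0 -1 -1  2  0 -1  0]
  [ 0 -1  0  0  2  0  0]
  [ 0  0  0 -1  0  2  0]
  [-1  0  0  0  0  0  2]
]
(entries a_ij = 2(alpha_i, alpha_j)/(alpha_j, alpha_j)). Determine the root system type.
type E_7

The matrix has rank 7 with 2's on the diagonal. Reading the off-diagonal entries as Dynkin edges (a single edge where a_ij = a_ji = -1; a double or triple edge where a_ij * a_ji = 2 or 3), the diagram is a chain of 6 nodes with one extra node attached to the third node from one end (E_7). One simple-root ordering that puts it in standard form is (alpha_5, alpha_6, alpha_2, alpha_4, alpha_3, alpha_1, alpha_7). So the algebra is type E_7.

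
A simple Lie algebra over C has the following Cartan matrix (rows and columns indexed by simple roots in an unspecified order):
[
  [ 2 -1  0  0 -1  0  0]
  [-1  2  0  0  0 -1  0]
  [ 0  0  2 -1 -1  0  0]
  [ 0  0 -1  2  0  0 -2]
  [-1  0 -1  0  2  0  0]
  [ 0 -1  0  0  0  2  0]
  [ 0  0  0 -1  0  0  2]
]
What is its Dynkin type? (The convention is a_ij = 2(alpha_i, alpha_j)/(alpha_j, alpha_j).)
B_7

The matrix has rank 7 with 2's on the diagonal. Reading the off-diagonal entries as Dynkin edges (a single edge where a_ij = a_ji = -1; a double or triple edge where a_ij * a_ji = 2 or 3), the diagram is a chain of 7 nodes with a double edge at one end; the terminal node there is the unique short simple root (B_7). One simple-root ordering that puts it in standard form is (alpha_6, alpha_2, alpha_1, alpha_5, alpha_3, alpha_4, alpha_7). So the algebra is type B_7, i.e. so(15).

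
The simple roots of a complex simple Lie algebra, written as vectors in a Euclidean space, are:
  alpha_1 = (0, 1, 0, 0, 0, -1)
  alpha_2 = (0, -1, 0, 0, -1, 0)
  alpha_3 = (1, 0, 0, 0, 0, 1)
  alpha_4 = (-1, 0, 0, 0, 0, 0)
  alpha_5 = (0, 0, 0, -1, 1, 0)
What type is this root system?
Compute the Cartan integers a_ij = 2(alpha_i, alpha_j)/(alpha_j, alpha_j); the resulting 5x5 Cartan matrix is
[[2, -1, -1, 0, 0], [-1, 2, 0, 0, -1], [-1, 0, 2, -2, 0], [0, 0, -1, 2, 0], [0, -1, 0, 0, 2]].
The roots have two lengths (squared-length ratio 2:1); the short ones are alpha_{4}. The associated Dynkin diagram is a chain of 5 nodes with a double edge at one end; the terminal node there is the unique short simple root (B_5), so the type is B_5 (the algebra so(11)).

B_5 (so(11))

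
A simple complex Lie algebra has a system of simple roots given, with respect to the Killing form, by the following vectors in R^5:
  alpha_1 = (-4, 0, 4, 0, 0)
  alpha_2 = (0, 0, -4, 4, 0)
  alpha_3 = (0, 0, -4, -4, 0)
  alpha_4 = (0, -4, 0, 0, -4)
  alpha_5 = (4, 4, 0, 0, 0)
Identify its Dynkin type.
D_5 (so(10))

Compute the Cartan integers a_ij = 2(alpha_i, alpha_j)/(alpha_j, alpha_j); the resulting 5x5 Cartan matrix is
[[2, -1, -1, 0, -1], [-1, 2, 0, 0, 0], [-1, 0, 2, 0, 0], [0, 0, 0, 2, -1], [-1, 0, 0, -1, 2]].
All simple roots have the same length, so the diagram is simply laced. The associated Dynkin diagram is a chain of 3 nodes with a fork of two nodes at one end (D_5), so the type is D_5 (the algebra so(10)).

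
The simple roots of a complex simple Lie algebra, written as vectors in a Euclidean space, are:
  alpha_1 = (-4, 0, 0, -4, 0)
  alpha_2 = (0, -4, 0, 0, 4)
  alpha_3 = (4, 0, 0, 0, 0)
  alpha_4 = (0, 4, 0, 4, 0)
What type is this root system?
Compute the Cartan integers a_ij = 2(alpha_i, alpha_j)/(alpha_j, alpha_j); the resulting 4x4 Cartan matrix is
[[2, 0, -2, -1], [0, 2, 0, -1], [-1, 0, 2, 0], [-1, -1, 0, 2]].
The roots have two lengths (squared-length ratio 2:1); the short ones are alpha_{3}. The associated Dynkin diagram is a chain of 4 nodes with a double edge at one end; the terminal node there is the unique short simple root (B_4), so the type is B_4 (the algebra so(9)).

B4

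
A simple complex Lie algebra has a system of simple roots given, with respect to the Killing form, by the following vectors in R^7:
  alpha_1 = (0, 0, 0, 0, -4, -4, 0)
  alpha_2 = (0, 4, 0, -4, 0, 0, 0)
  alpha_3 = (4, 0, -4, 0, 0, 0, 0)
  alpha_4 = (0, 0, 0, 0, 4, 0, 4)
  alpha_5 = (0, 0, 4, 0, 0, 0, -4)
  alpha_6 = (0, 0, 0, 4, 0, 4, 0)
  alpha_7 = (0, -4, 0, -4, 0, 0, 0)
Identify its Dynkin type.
type D_7

Compute the Cartan integers a_ij = 2(alpha_i, alpha_j)/(alpha_j, alpha_j); the resulting 7x7 Cartan matrix is
[[2, 0, 0, -1, 0, -1, 0], [0, 2, 0, 0, 0, -1, 0], [0, 0, 2, 0, -1, 0, 0], [-1, 0, 0, 2, -1, 0, 0], [0, 0, -1, -1, 2, 0, 0], [-1, -1, 0, 0, 0, 2, -1], [0, 0, 0, 0, 0, -1, 2]].
All simple roots have the same length, so the diagram is simply laced. The associated Dynkin diagram is a chain of 5 nodes with a fork of two nodes at one end (D_7), so the type is D_7 (the algebra so(14)).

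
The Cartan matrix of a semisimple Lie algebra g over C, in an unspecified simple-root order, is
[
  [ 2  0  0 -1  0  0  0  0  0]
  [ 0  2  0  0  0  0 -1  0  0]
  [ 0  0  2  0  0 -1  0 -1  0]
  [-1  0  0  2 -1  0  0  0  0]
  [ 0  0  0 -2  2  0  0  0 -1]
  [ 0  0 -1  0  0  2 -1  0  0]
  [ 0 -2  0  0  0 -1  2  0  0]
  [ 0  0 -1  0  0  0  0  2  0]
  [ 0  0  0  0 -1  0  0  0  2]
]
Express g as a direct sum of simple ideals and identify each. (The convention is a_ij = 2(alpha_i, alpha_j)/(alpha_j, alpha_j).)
The diagram associated to this matrix has two connected components: the simple roots {alpha_2, alpha_3, alpha_6, alpha_7, alpha_8} form a chain of 5 nodes with a double edge at one end; the terminal node there is the unique short simple root (B_5), and {alpha_1, alpha_4, alpha_5, alpha_9} form a chain of 4 nodes with a double edge between the middle two (F_4). A semisimple Lie algebra decomposes uniquely as the direct sum of simple ideals, one per connected component of its Dynkin diagram, so g ≅ B_5 ⊕ F_4 (dimension 55 + 52 = 107).

type B_5 + type F_4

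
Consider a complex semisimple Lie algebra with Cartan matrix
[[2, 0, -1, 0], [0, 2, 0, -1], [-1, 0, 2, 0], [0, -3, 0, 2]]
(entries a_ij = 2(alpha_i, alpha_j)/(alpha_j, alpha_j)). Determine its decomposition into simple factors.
A2 ⊕ G2

The diagram associated to this matrix has two connected components: the simple roots {alpha_1, alpha_3} form a chain of 2 nodes with single edges (A_2), and {alpha_2, alpha_4} form two nodes joined by a triple edge (G_2). A semisimple Lie algebra decomposes uniquely as the direct sum of simple ideals, one per connected component of its Dynkin diagram, so g ≅ A_2 ⊕ G_2 (dimension 8 + 14 = 22).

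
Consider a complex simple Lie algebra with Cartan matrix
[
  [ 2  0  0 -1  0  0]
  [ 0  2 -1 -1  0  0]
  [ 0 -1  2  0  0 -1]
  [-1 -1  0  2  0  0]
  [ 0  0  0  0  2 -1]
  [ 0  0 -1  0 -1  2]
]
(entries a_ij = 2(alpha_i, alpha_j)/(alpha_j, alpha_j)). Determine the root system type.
A6

The matrix has rank 6 with 2's on the diagonal. Reading the off-diagonal entries as Dynkin edges (a single edge where a_ij = a_ji = -1; a double or triple edge where a_ij * a_ji = 2 or 3), the diagram is a chain of 6 nodes with single edges (A_6). One simple-root ordering that puts it in standard form is (alpha_1, alpha_4, alpha_2, alpha_3, alpha_6, alpha_5). So the algebra is type A_6, i.e. sl(7).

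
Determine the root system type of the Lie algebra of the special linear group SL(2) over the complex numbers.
This is sl(2), which has dimension 2^2 - 1 = 3 and rank 2 - 1 = 1 (a Cartan subalgebra is the diagonal traceless matrices). In the classification of classical Lie algebras, the special linear algebra sl(n+1) has type A_n; here n = 1, so the Dynkin diagram is a chain of 1 nodes with single edges (A_1). Hence the type is A_1.

A_1 (sl(2))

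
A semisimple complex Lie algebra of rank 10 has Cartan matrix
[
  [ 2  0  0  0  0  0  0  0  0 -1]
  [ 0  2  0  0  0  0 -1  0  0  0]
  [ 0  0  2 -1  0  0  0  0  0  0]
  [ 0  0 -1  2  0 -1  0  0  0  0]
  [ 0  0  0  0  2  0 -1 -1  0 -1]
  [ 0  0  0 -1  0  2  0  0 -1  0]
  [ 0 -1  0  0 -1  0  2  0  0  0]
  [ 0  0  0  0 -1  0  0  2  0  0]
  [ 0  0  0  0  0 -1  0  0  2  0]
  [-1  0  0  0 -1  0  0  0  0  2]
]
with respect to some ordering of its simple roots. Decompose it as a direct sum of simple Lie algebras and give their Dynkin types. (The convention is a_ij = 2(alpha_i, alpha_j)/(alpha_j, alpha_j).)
type A_4 ⊕ type E_6

The diagram associated to this matrix has two connected components: the simple roots {alpha_3, alpha_4, alpha_6, alpha_9} form a chain of 4 nodes with single edges (A_4), and {alpha_1, alpha_2, alpha_5, alpha_7, alpha_8, alpha_10} form a chain of 5 nodes with one extra node attached to the third node from one end (E_6). A semisimple Lie algebra decomposes uniquely as the direct sum of simple ideals, one per connected component of its Dynkin diagram, so g ≅ A_4 ⊕ E_6 (dimension 24 + 78 = 102).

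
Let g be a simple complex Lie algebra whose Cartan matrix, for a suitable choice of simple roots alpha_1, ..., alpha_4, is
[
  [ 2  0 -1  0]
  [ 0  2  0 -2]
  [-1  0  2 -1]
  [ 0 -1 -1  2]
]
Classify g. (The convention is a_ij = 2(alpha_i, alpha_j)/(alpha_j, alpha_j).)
The matrix has rank 4 with 2's on the diagonal. Reading the off-diagonal entries as Dynkin edges (a single edge where a_ij = a_ji = -1; a double or triple edge where a_ij * a_ji = 2 or 3), the diagram is a chain of 4 nodes with a double edge at one end; the terminal node there is the unique long simple root (C_4). One simple-root ordering that puts it in standard form is (alpha_1, alpha_3, alpha_4, alpha_2). So the algebra is type C_4, i.e. sp(8).

C_4 (sp(8))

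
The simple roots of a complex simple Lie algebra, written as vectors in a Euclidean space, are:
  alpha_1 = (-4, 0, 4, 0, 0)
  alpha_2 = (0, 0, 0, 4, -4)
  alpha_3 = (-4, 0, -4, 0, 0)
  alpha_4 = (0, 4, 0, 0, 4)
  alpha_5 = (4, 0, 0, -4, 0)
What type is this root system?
D_5 (so(10))

Compute the Cartan integers a_ij = 2(alpha_i, alpha_j)/(alpha_j, alpha_j); the resulting 5x5 Cartan matrix is
[[2, 0, 0, 0, -1], [0, 2, 0, -1, -1], [0, 0, 2, 0, -1], [0, -1, 0, 2, 0], [-1, -1, -1, 0, 2]].
All simple roots have the same length, so the diagram is simply laced. The associated Dynkin diagram is a chain of 3 nodes with a fork of two nodes at one end (D_5), so the type is D_5 (the algebra so(10)).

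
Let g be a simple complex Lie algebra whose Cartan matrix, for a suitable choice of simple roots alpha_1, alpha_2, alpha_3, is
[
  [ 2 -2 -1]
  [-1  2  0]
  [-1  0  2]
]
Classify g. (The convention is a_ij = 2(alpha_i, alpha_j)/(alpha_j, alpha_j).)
B_3

The matrix has rank 3 with 2's on the diagonal. Reading the off-diagonal entries as Dynkin edges (a single edge where a_ij = a_ji = -1; a double or triple edge where a_ij * a_ji = 2 or 3), the diagram is a chain of 3 nodes with a double edge at one end; the terminal node there is the unique short simple root (B_3). One simple-root ordering that puts it in standard form is (alpha_3, alpha_1, alpha_2). So the algebra is type B_3, i.e. so(7).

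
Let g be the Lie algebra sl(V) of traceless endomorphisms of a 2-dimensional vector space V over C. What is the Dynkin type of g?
A1

This is sl(2), which has dimension 2^2 - 1 = 3 and rank 2 - 1 = 1 (a Cartan subalgebra is the diagonal traceless matrices). In the classification of classical Lie algebras, the special linear algebra sl(n+1) has type A_n; here n = 1, so the Dynkin diagram is a chain of 1 nodes with single edges (A_1). Hence the type is A_1.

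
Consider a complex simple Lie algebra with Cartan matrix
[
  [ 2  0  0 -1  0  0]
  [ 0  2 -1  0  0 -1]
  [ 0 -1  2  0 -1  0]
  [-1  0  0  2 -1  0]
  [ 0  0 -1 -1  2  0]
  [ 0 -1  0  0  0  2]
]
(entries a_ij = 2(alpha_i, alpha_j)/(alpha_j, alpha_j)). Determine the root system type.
The matrix has rank 6 with 2's on the diagonal. Reading the off-diagonal entries as Dynkin edges (a single edge where a_ij = a_ji = -1; a double or triple edge where a_ij * a_ji = 2 or 3), the diagram is a chain of 6 nodes with single edges (A_6). One simple-root ordering that puts it in standard form is (alpha_6, alpha_2, alpha_3, alpha_5, alpha_4, alpha_1). So the algebra is type A_6, i.e. sl(7).

A_6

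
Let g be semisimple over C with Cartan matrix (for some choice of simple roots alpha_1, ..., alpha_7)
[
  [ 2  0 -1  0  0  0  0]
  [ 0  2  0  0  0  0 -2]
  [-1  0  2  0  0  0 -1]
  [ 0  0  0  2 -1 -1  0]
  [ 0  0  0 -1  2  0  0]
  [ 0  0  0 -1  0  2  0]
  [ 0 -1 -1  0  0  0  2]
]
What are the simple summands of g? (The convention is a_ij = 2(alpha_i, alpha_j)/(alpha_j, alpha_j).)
type A_3 ⊕ type C_4

The diagram associated to this matrix has two connected components: the simple roots {alpha_4, alpha_5, alpha_6} form a chain of 3 nodes with single edges (A_3), and {alpha_1, alpha_2, alpha_3, alpha_7} form a chain of 4 nodes with a double edge at one end; the terminal node there is the unique long simple root (C_4). A semisimple Lie algebra decomposes uniquely as the direct sum of simple ideals, one per connected component of its Dynkin diagram, so g ≅ A_3 ⊕ C_4 (dimension 15 + 36 = 51).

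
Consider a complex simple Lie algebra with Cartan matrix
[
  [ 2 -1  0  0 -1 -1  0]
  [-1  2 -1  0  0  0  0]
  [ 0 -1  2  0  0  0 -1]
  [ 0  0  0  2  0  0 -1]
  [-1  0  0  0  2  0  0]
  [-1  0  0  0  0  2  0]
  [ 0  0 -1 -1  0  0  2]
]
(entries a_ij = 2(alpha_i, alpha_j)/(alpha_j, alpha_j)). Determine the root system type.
D7

The matrix has rank 7 with 2's on the diagonal. Reading the off-diagonal entries as Dynkin edges (a single edge where a_ij = a_ji = -1; a double or triple edge where a_ij * a_ji = 2 or 3), the diagram is a chain of 5 nodes with a fork of two nodes at one end (D_7). One simple-root ordering that puts it in standard form is (alpha_4, alpha_7, alpha_3, alpha_2, alpha_1, alpha_6, alpha_5). So the algebra is type D_7, i.e. so(14).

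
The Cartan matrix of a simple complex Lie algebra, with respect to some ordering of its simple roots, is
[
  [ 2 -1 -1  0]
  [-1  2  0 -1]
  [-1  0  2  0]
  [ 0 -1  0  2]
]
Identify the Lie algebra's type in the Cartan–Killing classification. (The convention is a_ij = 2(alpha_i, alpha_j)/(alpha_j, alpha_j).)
A_4 (sl(5))

The matrix has rank 4 with 2's on the diagonal. Reading the off-diagonal entries as Dynkin edges (a single edge where a_ij = a_ji = -1; a double or triple edge where a_ij * a_ji = 2 or 3), the diagram is a chain of 4 nodes with single edges (A_4). One simple-root ordering that puts it in standard form is (alpha_3, alpha_1, alpha_2, alpha_4). So the algebra is type A_4, i.e. sl(5).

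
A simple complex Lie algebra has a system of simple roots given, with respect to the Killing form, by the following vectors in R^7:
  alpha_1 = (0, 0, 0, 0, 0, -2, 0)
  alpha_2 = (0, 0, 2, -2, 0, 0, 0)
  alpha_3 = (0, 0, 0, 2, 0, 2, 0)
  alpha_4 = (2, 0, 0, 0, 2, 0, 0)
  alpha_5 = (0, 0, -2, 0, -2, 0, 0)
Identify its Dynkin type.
type B_5

Compute the Cartan integers a_ij = 2(alpha_i, alpha_j)/(alpha_j, alpha_j); the resulting 5x5 Cartan matrix is
[[2, 0, -1, 0, 0], [0, 2, -1, 0, -1], [-2, -1, 2, 0, 0], [0, 0, 0, 2, -1], [0, -1, 0, -1, 2]].
The roots have two lengths (squared-length ratio 2:1); the short ones are alpha_{1}. The associated Dynkin diagram is a chain of 5 nodes with a double edge at one end; the terminal node there is the unique short simple root (B_5), so the type is B_5 (the algebra so(11)).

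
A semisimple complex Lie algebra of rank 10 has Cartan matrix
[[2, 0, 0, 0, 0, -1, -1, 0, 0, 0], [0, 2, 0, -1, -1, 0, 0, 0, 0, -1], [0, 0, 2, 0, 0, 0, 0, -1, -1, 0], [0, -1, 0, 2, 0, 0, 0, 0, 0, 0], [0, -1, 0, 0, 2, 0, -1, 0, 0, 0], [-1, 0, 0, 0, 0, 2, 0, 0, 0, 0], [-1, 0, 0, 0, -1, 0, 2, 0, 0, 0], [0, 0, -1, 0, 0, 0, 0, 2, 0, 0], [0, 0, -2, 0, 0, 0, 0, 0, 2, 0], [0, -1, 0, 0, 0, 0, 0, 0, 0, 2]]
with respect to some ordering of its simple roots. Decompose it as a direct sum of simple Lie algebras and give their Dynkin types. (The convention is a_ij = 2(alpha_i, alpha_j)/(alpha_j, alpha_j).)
The diagram associated to this matrix has two connected components: the simple roots {alpha_3, alpha_8, alpha_9} form a chain of 3 nodes with a double edge at one end; the terminal node there is the unique long simple root (C_3), and {alpha_1, alpha_2, alpha_4, alpha_5, alpha_6, alpha_7, alpha_10} form a chain of 5 nodes with a fork of two nodes at one end (D_7). A semisimple Lie algebra decomposes uniquely as the direct sum of simple ideals, one per connected component of its Dynkin diagram, so g ≅ C_3 ⊕ D_7 (dimension 21 + 91 = 112).

C_3 ⊕ D_7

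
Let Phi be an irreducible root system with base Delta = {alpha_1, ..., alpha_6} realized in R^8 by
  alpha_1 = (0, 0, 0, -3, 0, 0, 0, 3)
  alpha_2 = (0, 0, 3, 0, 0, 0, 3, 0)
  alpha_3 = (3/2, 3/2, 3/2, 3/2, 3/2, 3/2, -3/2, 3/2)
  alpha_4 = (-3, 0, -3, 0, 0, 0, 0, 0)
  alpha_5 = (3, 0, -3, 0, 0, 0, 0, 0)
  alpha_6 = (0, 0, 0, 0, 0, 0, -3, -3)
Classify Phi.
Compute the Cartan integers a_ij = 2(alpha_i, alpha_j)/(alpha_j, alpha_j); the resulting 6x6 Cartan matrix is
[[2, 0, 0, 0, 0, -1], [0, 2, 0, -1, -1, -1], [0, 0, 2, -1, 0, 0], [0, -1, -1, 2, 0, 0], [0, -1, 0, 0, 2, 0], [-1, -1, 0, 0, 0, 2]].
All simple roots have the same length, so the diagram is simply laced. The associated Dynkin diagram is a chain of 5 nodes with one extra node attached to the third node from one end (E_6), so the type is E_6.

type E_6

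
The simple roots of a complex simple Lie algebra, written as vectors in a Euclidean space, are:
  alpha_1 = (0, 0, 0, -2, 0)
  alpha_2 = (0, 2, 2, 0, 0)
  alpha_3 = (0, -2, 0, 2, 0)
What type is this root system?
B_3

Compute the Cartan integers a_ij = 2(alpha_i, alpha_j)/(alpha_j, alpha_j); the resulting 3x3 Cartan matrix is
[[2, 0, -1], [0, 2, -1], [-2, -1, 2]].
The roots have two lengths (squared-length ratio 2:1); the short ones are alpha_{1}. The associated Dynkin diagram is a chain of 3 nodes with a double edge at one end; the terminal node there is the unique short simple root (B_3), so the type is B_3 (the algebra so(7)).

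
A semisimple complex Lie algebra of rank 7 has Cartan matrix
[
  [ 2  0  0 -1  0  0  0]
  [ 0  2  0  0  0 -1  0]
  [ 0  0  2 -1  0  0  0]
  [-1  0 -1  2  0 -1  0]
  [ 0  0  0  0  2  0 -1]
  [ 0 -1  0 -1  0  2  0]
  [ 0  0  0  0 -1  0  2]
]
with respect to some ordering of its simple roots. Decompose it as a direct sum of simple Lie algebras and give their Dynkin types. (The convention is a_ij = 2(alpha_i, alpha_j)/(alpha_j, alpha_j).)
A_2 (sl(3)) + D_5 (so(10))

The diagram associated to this matrix has two connected components: the simple roots {alpha_5, alpha_7} form a chain of 2 nodes with single edges (A_2), and {alpha_1, alpha_2, alpha_3, alpha_4, alpha_6} form a chain of 3 nodes with a fork of two nodes at one end (D_5). A semisimple Lie algebra decomposes uniquely as the direct sum of simple ideals, one per connected component of its Dynkin diagram, so g ≅ A_2 ⊕ D_5 (dimension 8 + 45 = 53).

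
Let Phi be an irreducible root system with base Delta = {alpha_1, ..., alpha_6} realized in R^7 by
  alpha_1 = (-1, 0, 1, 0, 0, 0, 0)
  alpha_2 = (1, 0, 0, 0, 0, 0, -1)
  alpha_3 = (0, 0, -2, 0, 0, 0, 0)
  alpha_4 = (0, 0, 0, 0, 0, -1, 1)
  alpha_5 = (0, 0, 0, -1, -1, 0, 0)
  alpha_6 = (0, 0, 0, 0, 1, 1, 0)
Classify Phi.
C_6

Compute the Cartan integers a_ij = 2(alpha_i, alpha_j)/(alpha_j, alpha_j); the resulting 6x6 Cartan matrix is
[[2, -1, -1, 0, 0, 0], [-1, 2, 0, -1, 0, 0], [-2, 0, 2, 0, 0, 0], [0, -1, 0, 2, 0, -1], [0, 0, 0, 0, 2, -1], [0, 0, 0, -1, -1, 2]].
The roots have two lengths (squared-length ratio 2:1); the short ones are alpha_{1,2,4,5,6}. The associated Dynkin diagram is a chain of 6 nodes with a double edge at one end; the terminal node there is the unique long simple root (C_6), so the type is C_6 (the algebra sp(12)).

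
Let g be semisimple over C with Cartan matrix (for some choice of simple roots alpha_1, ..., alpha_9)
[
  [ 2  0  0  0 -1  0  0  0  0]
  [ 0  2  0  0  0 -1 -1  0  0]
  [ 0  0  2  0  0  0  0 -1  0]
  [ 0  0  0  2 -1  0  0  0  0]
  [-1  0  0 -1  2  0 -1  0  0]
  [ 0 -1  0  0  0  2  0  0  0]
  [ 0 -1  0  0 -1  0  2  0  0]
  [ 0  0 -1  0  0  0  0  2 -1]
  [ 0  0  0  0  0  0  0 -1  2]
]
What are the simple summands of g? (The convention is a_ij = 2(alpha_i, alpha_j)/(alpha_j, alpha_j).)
The diagram associated to this matrix has two connected components: the simple roots {alpha_3, alpha_8, alpha_9} form a chain of 3 nodes with single edges (A_3), and {alpha_1, alpha_2, alpha_4, alpha_5, alpha_6, alpha_7} form a chain of 4 nodes with a fork of two nodes at one end (D_6). A semisimple Lie algebra decomposes uniquely as the direct sum of simple ideals, one per connected component of its Dynkin diagram, so g ≅ A_3 ⊕ D_6 (dimension 15 + 66 = 81).

A_3 (sl(4)) ⊕ D_6 (so(12))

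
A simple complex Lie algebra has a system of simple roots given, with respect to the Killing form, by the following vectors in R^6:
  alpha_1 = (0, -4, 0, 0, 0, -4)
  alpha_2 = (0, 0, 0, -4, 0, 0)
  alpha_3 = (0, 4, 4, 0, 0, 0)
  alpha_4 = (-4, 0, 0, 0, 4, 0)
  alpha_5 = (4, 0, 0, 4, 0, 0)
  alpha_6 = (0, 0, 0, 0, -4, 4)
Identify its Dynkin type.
B6

Compute the Cartan integers a_ij = 2(alpha_i, alpha_j)/(alpha_j, alpha_j); the resulting 6x6 Cartan matrix is
[[2, 0, -1, 0, 0, -1], [0, 2, 0, 0, -1, 0], [-1, 0, 2, 0, 0, 0], [0, 0, 0, 2, -1, -1], [0, -2, 0, -1, 2, 0], [-1, 0, 0, -1, 0, 2]].
The roots have two lengths (squared-length ratio 2:1); the short ones are alpha_{2}. The associated Dynkin diagram is a chain of 6 nodes with a double edge at one end; the terminal node there is the unique short simple root (B_6), so the type is B_6 (the algebra so(13)).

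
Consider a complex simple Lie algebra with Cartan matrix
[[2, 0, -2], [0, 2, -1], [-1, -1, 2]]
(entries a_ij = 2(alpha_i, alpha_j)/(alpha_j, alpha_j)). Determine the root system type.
The matrix has rank 3 with 2's on the diagonal. Reading the off-diagonal entries as Dynkin edges (a single edge where a_ij = a_ji = -1; a double or triple edge where a_ij * a_ji = 2 or 3), the diagram is a chain of 3 nodes with a double edge at one end; the terminal node there is the unique long simple root (C_3). One simple-root ordering that puts it in standard form is (alpha_2, alpha_3, alpha_1). So the algebra is type C_3, i.e. sp(6).

type C_3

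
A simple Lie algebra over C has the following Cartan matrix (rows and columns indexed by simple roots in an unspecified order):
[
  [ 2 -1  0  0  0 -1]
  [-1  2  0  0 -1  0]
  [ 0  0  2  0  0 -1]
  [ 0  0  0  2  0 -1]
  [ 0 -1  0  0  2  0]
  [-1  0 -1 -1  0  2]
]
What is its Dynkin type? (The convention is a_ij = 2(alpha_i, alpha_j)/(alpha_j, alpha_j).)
D_6 (so(12))

The matrix has rank 6 with 2's on the diagonal. Reading the off-diagonal entries as Dynkin edges (a single edge where a_ij = a_ji = -1; a double or triple edge where a_ij * a_ji = 2 or 3), the diagram is a chain of 4 nodes with a fork of two nodes at one end (D_6). One simple-root ordering that puts it in standard form is (alpha_5, alpha_2, alpha_1, alpha_6, alpha_4, alpha_3). So the algebra is type D_6, i.e. so(12).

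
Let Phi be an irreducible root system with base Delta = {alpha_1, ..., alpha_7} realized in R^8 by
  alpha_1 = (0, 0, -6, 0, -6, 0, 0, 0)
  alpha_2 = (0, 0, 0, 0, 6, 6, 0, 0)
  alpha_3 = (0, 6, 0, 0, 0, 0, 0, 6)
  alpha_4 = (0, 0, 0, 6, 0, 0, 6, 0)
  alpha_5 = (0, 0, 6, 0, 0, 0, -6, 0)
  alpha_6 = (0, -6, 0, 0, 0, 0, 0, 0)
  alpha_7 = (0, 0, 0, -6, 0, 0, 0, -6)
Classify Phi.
B7

Compute the Cartan integers a_ij = 2(alpha_i, alpha_j)/(alpha_j, alpha_j); the resulting 7x7 Cartan matrix is
[[2, -1, 0, 0, -1, 0, 0], [-1, 2, 0, 0, 0, 0, 0], [0, 0, 2, 0, 0, -2, -1], [0, 0, 0, 2, -1, 0, -1], [-1, 0, 0, -1, 2, 0, 0], [0, 0, -1, 0, 0, 2, 0], [0, 0, -1, -1, 0, 0, 2]].
The roots have two lengths (squared-length ratio 2:1); the short ones are alpha_{6}. The associated Dynkin diagram is a chain of 7 nodes with a double edge at one end; the terminal node there is the unique short simple root (B_7), so the type is B_7 (the algebra so(15)).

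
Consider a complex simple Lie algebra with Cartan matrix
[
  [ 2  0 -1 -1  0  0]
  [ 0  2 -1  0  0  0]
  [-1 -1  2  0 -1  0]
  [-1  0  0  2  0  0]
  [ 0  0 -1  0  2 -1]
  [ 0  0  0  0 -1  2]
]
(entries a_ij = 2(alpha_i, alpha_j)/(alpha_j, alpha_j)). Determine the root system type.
E_6

The matrix has rank 6 with 2's on the diagonal. Reading the off-diagonal entries as Dynkin edges (a single edge where a_ij = a_ji = -1; a double or triple edge where a_ij * a_ji = 2 or 3), the diagram is a chain of 5 nodes with one extra node attached to the third node from one end (E_6). One simple-root ordering that puts it in standard form is (alpha_4, alpha_2, alpha_1, alpha_3, alpha_5, alpha_6). So the algebra is type E_6.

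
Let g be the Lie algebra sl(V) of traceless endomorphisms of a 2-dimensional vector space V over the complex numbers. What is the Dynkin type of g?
A_1 (sl(2))

This is sl(2), which has dimension 2^2 - 1 = 3 and rank 2 - 1 = 1 (a Cartan subalgebra is the diagonal traceless matrices). In the classification of classical Lie algebras, the special linear algebra sl(n+1) has type A_n; here n = 1, so the Dynkin diagram is a chain of 1 nodes with single edges (A_1). Hence the type is A_1.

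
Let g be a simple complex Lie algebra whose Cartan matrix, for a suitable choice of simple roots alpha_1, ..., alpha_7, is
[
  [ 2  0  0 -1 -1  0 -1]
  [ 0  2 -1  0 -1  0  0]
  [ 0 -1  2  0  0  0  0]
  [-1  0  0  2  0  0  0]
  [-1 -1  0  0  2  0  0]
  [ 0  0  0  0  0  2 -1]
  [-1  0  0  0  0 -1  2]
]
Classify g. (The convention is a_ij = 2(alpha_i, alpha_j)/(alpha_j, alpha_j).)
The matrix has rank 7 with 2's on the diagonal. Reading the off-diagonal entries as Dynkin edges (a single edge where a_ij = a_ji = -1; a double or triple edge where a_ij * a_ji = 2 or 3), the diagram is a chain of 6 nodes with one extra node attached to the third node from one end (E_7). One simple-root ordering that puts it in standard form is (alpha_6, alpha_4, alpha_7, alpha_1, alpha_5, alpha_2, alpha_3). So the algebra is type E_7.

E7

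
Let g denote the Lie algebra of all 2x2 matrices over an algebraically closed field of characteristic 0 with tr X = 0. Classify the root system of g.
A_1

This is sl(2), which has dimension 2^2 - 1 = 3 and rank 2 - 1 = 1 (a Cartan subalgebra is the diagonal traceless matrices). In the classification of classical Lie algebras, the special linear algebra sl(n+1) has type A_n; here n = 1, so the Dynkin diagram is a chain of 1 nodes with single edges (A_1). Hence the type is A_1.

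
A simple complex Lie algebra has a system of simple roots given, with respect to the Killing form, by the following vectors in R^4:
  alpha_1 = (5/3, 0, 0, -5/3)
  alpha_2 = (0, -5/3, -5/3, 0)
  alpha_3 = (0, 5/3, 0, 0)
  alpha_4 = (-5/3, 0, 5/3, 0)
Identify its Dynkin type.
B_4 (so(9))

Compute the Cartan integers a_ij = 2(alpha_i, alpha_j)/(alpha_j, alpha_j); the resulting 4x4 Cartan matrix is
[[2, 0, 0, -1], [0, 2, -2, -1], [0, -1, 2, 0], [-1, -1, 0, 2]].
The roots have two lengths (squared-length ratio 2:1); the short ones are alpha_{3}. The associated Dynkin diagram is a chain of 4 nodes with a double edge at one end; the terminal node there is the unique short simple root (B_4), so the type is B_4 (the algebra so(9)).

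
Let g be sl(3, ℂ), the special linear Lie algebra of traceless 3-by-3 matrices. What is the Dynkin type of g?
A_2 (sl(3))

This is sl(3), which has dimension 3^2 - 1 = 8 and rank 3 - 1 = 2 (a Cartan subalgebra is the diagonal traceless matrices). In the classification of classical Lie algebras, the special linear algebra sl(n+1) has type A_n; here n = 2, so the Dynkin diagram is a chain of 2 nodes with single edges (A_2). Hence the type is A_2.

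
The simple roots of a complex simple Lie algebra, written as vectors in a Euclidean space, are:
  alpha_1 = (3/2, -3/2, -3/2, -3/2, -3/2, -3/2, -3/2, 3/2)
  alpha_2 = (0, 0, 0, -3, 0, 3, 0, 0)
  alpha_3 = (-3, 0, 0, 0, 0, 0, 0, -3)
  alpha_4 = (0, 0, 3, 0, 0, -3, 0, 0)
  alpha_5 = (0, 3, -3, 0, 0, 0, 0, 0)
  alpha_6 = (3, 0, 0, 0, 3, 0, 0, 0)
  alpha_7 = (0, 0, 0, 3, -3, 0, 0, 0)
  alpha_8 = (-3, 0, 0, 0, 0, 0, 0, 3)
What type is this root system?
E_8

Compute the Cartan integers a_ij = 2(alpha_i, alpha_j)/(alpha_j, alpha_j); the resulting 8x8 Cartan matrix is
[[2, 0, -1, 0, 0, 0, 0, 0], [0, 2, 0, -1, 0, 0, -1, 0], [-1, 0, 2, 0, 0, -1, 0, 0], [0, -1, 0, 2, -1, 0, 0, 0], [0, 0, 0, -1, 2, 0, 0, 0], [0, 0, -1, 0, 0, 2, -1, -1], [0, -1, 0, 0, 0, -1, 2, 0], [0, 0, 0, 0, 0, -1, 0, 2]].
All simple roots have the same length, so the diagram is simply laced. The associated Dynkin diagram is a chain of 7 nodes with one extra node attached to the third node from one end (E_8), so the type is E_8.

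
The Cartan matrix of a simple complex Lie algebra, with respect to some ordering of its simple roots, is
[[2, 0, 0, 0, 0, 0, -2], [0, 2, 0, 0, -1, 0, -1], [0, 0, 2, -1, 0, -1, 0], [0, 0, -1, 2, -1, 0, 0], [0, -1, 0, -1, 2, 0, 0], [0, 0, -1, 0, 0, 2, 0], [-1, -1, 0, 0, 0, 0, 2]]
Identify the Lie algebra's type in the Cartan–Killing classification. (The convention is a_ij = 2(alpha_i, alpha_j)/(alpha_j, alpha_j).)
C7

The matrix has rank 7 with 2's on the diagonal. Reading the off-diagonal entries as Dynkin edges (a single edge where a_ij = a_ji = -1; a double or triple edge where a_ij * a_ji = 2 or 3), the diagram is a chain of 7 nodes with a double edge at one end; the terminal node there is the unique long simple root (C_7). One simple-root ordering that puts it in standard form is (alpha_6, alpha_3, alpha_4, alpha_5, alpha_2, alpha_7, alpha_1). So the algebra is type C_7, i.e. sp(14).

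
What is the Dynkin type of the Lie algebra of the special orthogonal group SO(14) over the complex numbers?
This is so(14) with 14 even, which has dimension 14(14-1)/2 = 91 and rank 14/2 = 7. In the classification of classical Lie algebras, the orthogonal algebra so(2n) in an even number of variables has type D_n; here n = 7, so the Dynkin diagram is a chain of 5 nodes with a fork of two nodes at one end (D_7). Hence the type is D_7.

D7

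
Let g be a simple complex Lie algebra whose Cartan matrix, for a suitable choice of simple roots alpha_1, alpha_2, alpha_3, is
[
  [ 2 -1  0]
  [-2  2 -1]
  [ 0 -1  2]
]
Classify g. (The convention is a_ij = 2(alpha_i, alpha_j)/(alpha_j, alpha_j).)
The matrix has rank 3 with 2's on the diagonal. Reading the off-diagonal entries as Dynkin edges (a single edge where a_ij = a_ji = -1; a double or triple edge where a_ij * a_ji = 2 or 3), the diagram is a chain of 3 nodes with a double edge at one end; the terminal node there is the unique short simple root (B_3). One simple-root ordering that puts it in standard form is (alpha_3, alpha_2, alpha_1). So the algebra is type B_3, i.e. so(7).

type B_3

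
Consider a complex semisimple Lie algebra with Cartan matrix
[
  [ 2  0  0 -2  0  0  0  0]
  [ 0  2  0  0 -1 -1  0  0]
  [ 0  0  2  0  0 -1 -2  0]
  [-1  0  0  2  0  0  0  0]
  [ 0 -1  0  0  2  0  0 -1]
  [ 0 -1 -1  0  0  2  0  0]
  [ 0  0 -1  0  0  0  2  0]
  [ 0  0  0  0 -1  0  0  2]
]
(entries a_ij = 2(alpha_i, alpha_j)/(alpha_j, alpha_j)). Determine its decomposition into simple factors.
type B_2 + type B_6

The diagram associated to this matrix has two connected components: the simple roots {alpha_1, alpha_4} form a chain of 2 nodes with a double edge at one end; the terminal node there is the unique short simple root (B_2), and {alpha_2, alpha_3, alpha_5, alpha_6, alpha_7, alpha_8} form a chain of 6 nodes with a double edge at one end; the terminal node there is the unique short simple root (B_6). A semisimple Lie algebra decomposes uniquely as the direct sum of simple ideals, one per connected component of its Dynkin diagram, so g ≅ B_2 ⊕ B_6 (dimension 10 + 78 = 88).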